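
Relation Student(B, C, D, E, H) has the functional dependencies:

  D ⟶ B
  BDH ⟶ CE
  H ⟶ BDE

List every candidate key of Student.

{H}

{H}⁺: H→BDE adds B, D, E; BDH→CE adds C → {B, C, D, E, H}.
No other minimal superkey exists.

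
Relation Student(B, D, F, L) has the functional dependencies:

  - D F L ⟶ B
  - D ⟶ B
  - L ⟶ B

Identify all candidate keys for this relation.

DFL

{D, F, L}⁺: DFL→B adds B → {B, D, F, L}. Minimal: {F, L}⁺ = {B, F, L}; {D, L}⁺ = {B, D, L}; {D, F}⁺ = {B, D, F} — none reach the full schema.
No other minimal superkey exists.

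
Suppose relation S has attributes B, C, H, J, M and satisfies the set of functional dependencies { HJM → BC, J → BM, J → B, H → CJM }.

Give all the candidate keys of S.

H

Attribute H never appears on the right-hand side of any dependency, so H must belong to every candidate key.
{H}⁺ = {B, C, H, J, M}, which is all of the schema, so {H} is the only candidate key.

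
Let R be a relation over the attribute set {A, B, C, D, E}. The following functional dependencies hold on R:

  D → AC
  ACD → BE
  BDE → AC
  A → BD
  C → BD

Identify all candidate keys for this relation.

{A}⁺: A→BD adds B, D; D→AC adds C; ACD→BE adds E → {A, B, C, D, E}.
{C}⁺: C→BD adds B, D; D→AC adds A; ACD→BE adds E → {A, B, C, D, E}.
{D}⁺: D→AC adds A, C; ACD→BE adds B, E → {A, B, C, D, E}.

{A}, {C}, {D}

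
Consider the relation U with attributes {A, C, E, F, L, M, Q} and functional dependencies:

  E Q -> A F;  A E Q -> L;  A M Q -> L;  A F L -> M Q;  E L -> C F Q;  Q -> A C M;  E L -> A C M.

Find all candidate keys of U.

{E, L}, {E, Q}

Attribute E never appears on the right-hand side of any dependency, so E must belong to every candidate key.
{E}⁺ = {E}, which is not all of the schema, so we must add further attributes.
{E, L}⁺: EL→CFQ adds C, F, Q; Q→ACM adds A, M → {A, C, E, F, L, M, Q}. Minimal: {L}⁺ = {L}; {E}⁺ = {E} — none reach the full schema.
{E, Q}⁺: EQ→AF adds A, F; AEQ→L adds L; AFL→MQ adds M; EL→CFQ adds C → {A, C, E, F, L, M, Q}. Minimal: {Q}⁺ = {A, C, L, M, Q}; {E}⁺ = {E} — none reach the full schema.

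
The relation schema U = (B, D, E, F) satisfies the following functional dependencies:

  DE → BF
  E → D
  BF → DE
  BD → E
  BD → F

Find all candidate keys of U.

{E}, {B, D}, {B, F}

{E}⁺: E→D adds D; DE→BF adds B, F → {B, D, E, F}.
{B, D}⁺: BD→E adds E; BD→F adds F → {B, D, E, F}. Minimal: {D}⁺ = {D}; {B}⁺ = {B} — none reach the full schema.
{B, F}⁺: BF→DE adds D, E → {B, D, E, F}. Minimal: {F}⁺ = {F}; {B}⁺ = {B} — none reach the full schema.
Any other superkey contains one of these as a subset, so there are no further candidate keys.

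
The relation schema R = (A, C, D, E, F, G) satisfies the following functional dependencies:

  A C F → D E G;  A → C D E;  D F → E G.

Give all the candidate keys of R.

Attributes A, F never appear on any right-hand side, so every candidate key must contain {A, F}.
{A, F}⁺ = {A, C, D, E, F, G}, which is all of the schema, so {A, F} is the only candidate key.

AF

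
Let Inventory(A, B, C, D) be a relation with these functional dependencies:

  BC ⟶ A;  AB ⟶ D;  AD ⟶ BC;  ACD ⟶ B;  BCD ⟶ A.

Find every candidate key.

{A, B}; {A, D}; {B, C}

{A, B}⁺: AB→D adds D; AD→BC adds C → {A, B, C, D}. Minimal: {B}⁺ = {B}; {A}⁺ = {A} — none reach the full schema.
{A, D}⁺: AD→BC adds B, C → {A, B, C, D}. Minimal: {D}⁺ = {D}; {A}⁺ = {A} — none reach the full schema.
{B, C}⁺: BC→A adds A; AB→D adds D → {A, B, C, D}. Minimal: {C}⁺ = {C}; {B}⁺ = {B} — none reach the full schema.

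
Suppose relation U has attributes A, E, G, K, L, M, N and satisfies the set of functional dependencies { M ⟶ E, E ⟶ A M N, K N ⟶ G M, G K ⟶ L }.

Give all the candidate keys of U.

{E, K}⁺: E→AMN adds A, M, N; KN→GM adds G; GK→L adds L → {A, E, G, K, L, M, N}. Minimal: {K}⁺ = {K}; {E}⁺ = {A, E, M, N} — none reach the full schema.
{K, M}⁺: M→E adds E; E→AMN adds A, N; KN→GM adds G; GK→L adds L → {A, E, G, K, L, M, N}. Minimal: {M}⁺ = {A, E, M, N}; {K}⁺ = {K} — none reach the full schema.
{K, N}⁺: KN→GM adds G, M; GK→L adds L; M→E adds E; E→AMN adds A → {A, E, G, K, L, M, N}. Minimal: {N}⁺ = {N}; {K}⁺ = {K} — none reach the full schema.

(E, K), (K, M), (K, N)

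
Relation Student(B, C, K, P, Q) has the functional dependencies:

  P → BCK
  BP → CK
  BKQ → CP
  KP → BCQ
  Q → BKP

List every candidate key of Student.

{P}; {Q}

{P}⁺: P→BCK adds B, C, K; KP→BCQ adds Q → {B, C, K, P, Q}.
{Q}⁺: Q→BKP adds B, K, P; P→BCK adds C → {B, C, K, P, Q}.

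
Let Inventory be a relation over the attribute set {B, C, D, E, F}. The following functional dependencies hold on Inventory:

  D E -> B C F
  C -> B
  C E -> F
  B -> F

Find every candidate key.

Attributes D, E never appear on any right-hand side, so every candidate key must contain {D, E}.
{D, E}⁺ = {B, C, D, E, F}, which is all of the schema, so {D, E} is the only candidate key.

(D, E)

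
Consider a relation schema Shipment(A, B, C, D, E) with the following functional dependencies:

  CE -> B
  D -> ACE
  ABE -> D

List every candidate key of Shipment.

{D}⁺: D→ACE adds A, C, E; CE→B adds B → {A, B, C, D, E}.
{A, B, E}⁺: ABE→D adds D; D→ACE adds C → {A, B, C, D, E}. Minimal: {B, E}⁺ = {B, E}; {A, E}⁺ = {A, E}; {A, B}⁺ = {A, B} — none reach the full schema.
{A, C, E}⁺: CE→B adds B; ABE→D adds D → {A, B, C, D, E}. Minimal: {C, E}⁺ = {B, C, E}; {A, E}⁺ = {A, E}; {A, C}⁺ = {A, C} — none reach the full schema.

(D); (A, B, E); (A, C, E)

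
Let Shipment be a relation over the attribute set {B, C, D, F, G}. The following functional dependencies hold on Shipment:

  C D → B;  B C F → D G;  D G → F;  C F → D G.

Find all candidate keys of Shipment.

{C, F}⁺: CF→DG adds D, G; CD→B adds B → {B, C, D, F, G}.
{C, D, G}⁺: CD→B adds B; DG→F adds F → {B, C, D, F, G}.

CF, CDG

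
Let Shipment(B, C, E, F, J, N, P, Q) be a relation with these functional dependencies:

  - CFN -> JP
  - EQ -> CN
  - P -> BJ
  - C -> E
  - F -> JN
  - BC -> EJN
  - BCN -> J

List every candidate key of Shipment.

Attributes F, Q never appear on any right-hand side, so every candidate key must contain {F, Q}.
{F, Q}⁺ = {F, J, N, Q}, which is not all of the schema, so we must add further attributes.
{C, F, Q}⁺: C→E adds E; F→JN adds J, N; CFN→JP adds P; P→BJ adds B → {B, C, E, F, J, N, P, Q}.
{E, F, Q}⁺: EQ→CN adds C, N; F→JN adds J; CFN→JP adds P; P→BJ adds B → {B, C, E, F, J, N, P, Q}.

{C, F, Q}, {E, F, Q}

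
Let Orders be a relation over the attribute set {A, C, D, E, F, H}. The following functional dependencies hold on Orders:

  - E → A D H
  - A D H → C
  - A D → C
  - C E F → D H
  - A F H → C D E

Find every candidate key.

(E, F), (A, F, H)

Attribute F never appears on the right-hand side of any dependency, so F must belong to every candidate key.
{F}⁺ = {F}, which is not all of the schema, so we must add further attributes.
{E, F}⁺: E→ADH adds A, D, H; ADH→C adds C → {A, C, D, E, F, H}. Minimal: {F}⁺ = {F}; {E}⁺ = {A, C, D, E, H} — none reach the full schema.
{A, F, H}⁺: AFH→CDE adds C, D, E → {A, C, D, E, F, H}. Minimal: {F, H}⁺ = {F, H}; {A, H}⁺ = {A, H}; {A, F}⁺ = {A, F} — none reach the full schema.
Any other superkey contains one of these as a subset, so there are no further candidate keys.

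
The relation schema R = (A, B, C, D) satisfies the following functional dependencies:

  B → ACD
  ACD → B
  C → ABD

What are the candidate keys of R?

B; C

{B}⁺: B→ACD adds A, C, D → {A, B, C, D}.
{C}⁺: C→ABD adds A, B, D → {A, B, C, D}.
Any other superkey contains one of these as a subset, so there are no further candidate keys.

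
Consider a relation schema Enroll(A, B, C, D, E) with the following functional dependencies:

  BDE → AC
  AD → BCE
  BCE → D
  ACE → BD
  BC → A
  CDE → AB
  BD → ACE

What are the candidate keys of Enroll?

{A, D}⁺: AD→BCE adds B, C, E → {A, B, C, D, E}.
{B, D}⁺: BD→ACE adds A, C, E → {A, B, C, D, E}.
{A, C, E}⁺: ACE→BD adds B, D → {A, B, C, D, E}.
{B, C, E}⁺: BCE→D adds D; BC→A adds A → {A, B, C, D, E}.
{C, D, E}⁺: CDE→AB adds A, B → {A, B, C, D, E}.

AD, BD, ACE, BCE, CDE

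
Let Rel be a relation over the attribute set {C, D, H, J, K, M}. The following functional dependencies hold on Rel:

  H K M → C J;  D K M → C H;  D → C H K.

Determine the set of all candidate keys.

Attributes D, M never appear on any right-hand side, so every candidate key must contain {D, M}.
{D, M}⁺ = {C, D, H, J, K, M}, which is all of the schema, so {D, M} is the only candidate key.

{D, M}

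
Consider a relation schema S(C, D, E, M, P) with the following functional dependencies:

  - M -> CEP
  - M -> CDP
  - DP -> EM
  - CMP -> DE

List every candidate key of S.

M, DP

{M}⁺: M→CEP adds C, E, P; M→CDP adds D → {C, D, E, M, P}.
{D, P}⁺: DP→EM adds E, M; M→CEP adds C → {C, D, E, M, P}. Minimal: {P}⁺ = {P}; {D}⁺ = {D} — none reach the full schema.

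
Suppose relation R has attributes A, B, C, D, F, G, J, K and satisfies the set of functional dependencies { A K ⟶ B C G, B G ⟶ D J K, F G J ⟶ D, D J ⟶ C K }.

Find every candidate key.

Attributes A, F never appear on any right-hand side, so every candidate key must contain {A, F}.
{A, F}⁺ = {A, F}, which is not all of the schema, so we must add further attributes.
{A, F, K}⁺: AK→BCG adds B, C, G; BG→DJK adds D, J → {A, B, C, D, F, G, J, K}.
{A, B, F, G}⁺: BG→DJK adds D, J, K; DJ→CK adds C → {A, B, C, D, F, G, J, K}.
{A, D, F, J}⁺: DJ→CK adds C, K; AK→BCG adds B, G → {A, B, C, D, F, G, J, K}.
{A, F, G, J}⁺: FGJ→D adds D; DJ→CK adds C, K; AK→BCG adds B → {A, B, C, D, F, G, J, K}.
Any other superkey contains one of these as a subset, so there are no further candidate keys.

{A, F, K}; {A, B, F, G}; {A, D, F, J}; {A, F, G, J}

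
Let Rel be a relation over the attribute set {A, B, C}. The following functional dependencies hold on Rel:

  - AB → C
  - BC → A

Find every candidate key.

Attribute B never appears on the right-hand side of any dependency, so B must belong to every candidate key.
{B}⁺ = {B}, which is not all of the schema, so we must add further attributes.
{A, B}⁺: AB→C adds C → {A, B, C}. Minimal: {B}⁺ = {B}; {A}⁺ = {A} — none reach the full schema.
{B, C}⁺: BC→A adds A → {A, B, C}. Minimal: {C}⁺ = {C}; {B}⁺ = {B} — none reach the full schema.
Any other superkey contains one of these as a subset, so there are no further candidate keys.

AB, BC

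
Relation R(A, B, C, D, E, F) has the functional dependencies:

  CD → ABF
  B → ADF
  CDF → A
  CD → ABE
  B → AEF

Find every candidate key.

Attribute C never appears on the right-hand side of any dependency, so C must belong to every candidate key.
{C}⁺ = {C}, which is not all of the schema, so we must add further attributes.
{B, C}⁺: B→ADF adds A, D, F; CD→ABE adds E → {A, B, C, D, E, F}.
{C, D}⁺: CD→ABF adds A, B, F; CD→ABE adds E → {A, B, C, D, E, F}.
Any other superkey contains one of these as a subset, so there are no further candidate keys.

{B, C}; {C, D}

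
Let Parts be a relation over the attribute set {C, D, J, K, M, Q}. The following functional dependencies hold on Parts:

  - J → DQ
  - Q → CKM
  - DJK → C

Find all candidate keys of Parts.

{J}⁺: J→DQ adds D, Q; Q→CKM adds C, K, M → {C, D, J, K, M, Q}.
No other minimal superkey exists.

{J}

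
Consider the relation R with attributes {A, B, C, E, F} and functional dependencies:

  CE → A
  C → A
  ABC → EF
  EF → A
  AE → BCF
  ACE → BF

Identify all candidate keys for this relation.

{A, E}, {B, C}, {C, E}, {E, F}

{A, E}⁺: AE→BCF adds B, C, F → {A, B, C, E, F}. Minimal: {E}⁺ = {E}; {A}⁺ = {A} — none reach the full schema.
{B, C}⁺: C→A adds A; ABC→EF adds E, F → {A, B, C, E, F}. Minimal: {C}⁺ = {A, C}; {B}⁺ = {B} — none reach the full schema.
{C, E}⁺: CE→A adds A; AE→BCF adds B, F → {A, B, C, E, F}. Minimal: {E}⁺ = {E}; {C}⁺ = {A, C} — none reach the full schema.
{E, F}⁺: EF→A adds A; AE→BCF adds B, C → {A, B, C, E, F}. Minimal: {F}⁺ = {F}; {E}⁺ = {E} — none reach the full schema.
Any other superkey contains one of these as a subset, so there are no further candidate keys.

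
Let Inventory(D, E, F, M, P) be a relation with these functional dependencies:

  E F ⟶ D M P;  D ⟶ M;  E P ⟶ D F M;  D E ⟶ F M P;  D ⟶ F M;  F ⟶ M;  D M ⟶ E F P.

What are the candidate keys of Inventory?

(D); (E, F); (E, P)

{D}⁺: D→M adds M; D→FM adds F; DM→EFP adds E, P → {D, E, F, M, P}.
{E, F}⁺: EF→DMP adds D, M, P → {D, E, F, M, P}. Minimal: {F}⁺ = {F, M}; {E}⁺ = {E} — none reach the full schema.
{E, P}⁺: EP→DFM adds D, F, M → {D, E, F, M, P}. Minimal: {P}⁺ = {P}; {E}⁺ = {E} — none reach the full schema.
Any other superkey contains one of these as a subset, so there are no further candidate keys.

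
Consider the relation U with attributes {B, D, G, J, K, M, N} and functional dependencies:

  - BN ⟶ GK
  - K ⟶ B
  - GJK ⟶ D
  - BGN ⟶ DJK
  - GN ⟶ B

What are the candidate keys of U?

{B, M, N}, {G, M, N}, {K, M, N}

Attributes M, N never appear on any right-hand side, so every candidate key must contain {M, N}.
{M, N}⁺ = {M, N}, which is not all of the schema, so we must add further attributes.
{B, M, N}⁺: BN→GK adds G, K; BGN→DJK adds D, J → {B, D, G, J, K, M, N}.
{G, M, N}⁺: GN→B adds B; BN→GK adds K; BGN→DJK adds D, J → {B, D, G, J, K, M, N}.
{K, M, N}⁺: K→B adds B; BN→GK adds G; BGN→DJK adds D, J → {B, D, G, J, K, M, N}.
Any other superkey contains one of these as a subset, so there are no further candidate keys.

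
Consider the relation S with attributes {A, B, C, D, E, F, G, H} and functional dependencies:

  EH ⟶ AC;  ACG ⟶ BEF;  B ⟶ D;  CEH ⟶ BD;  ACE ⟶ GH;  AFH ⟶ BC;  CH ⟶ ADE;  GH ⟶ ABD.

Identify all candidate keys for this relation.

(C, H); (E, H); (A, C, E); (A, C, G); (A, F, H); (F, G, H)

{C, H}⁺: CH→ADE adds A, D, E; CEH→BD adds B; ACE→GH adds G; ACG→BEF adds F → {A, B, C, D, E, F, G, H}. Minimal: {H}⁺ = {H}; {C}⁺ = {C} — none reach the full schema.
{E, H}⁺: EH→AC adds A, C; CEH→BD adds B, D; ACE→GH adds G; ACG→BEF adds F → {A, B, C, D, E, F, G, H}. Minimal: {H}⁺ = {H}; {E}⁺ = {E} — none reach the full schema.
{A, C, E}⁺: ACE→GH adds G, H; CH→ADE adds D; GH→ABD adds B; ACG→BEF adds F → {A, B, C, D, E, F, G, H}. Minimal: {C, E}⁺ = {C, E}; {A, E}⁺ = {A, E}; {A, C}⁺ = {A, C} — none reach the full schema.
{A, C, G}⁺: ACG→BEF adds B, E, F; B→D adds D; ACE→GH adds H → {A, B, C, D, E, F, G, H}. Minimal: {C, G}⁺ = {C, G}; {A, G}⁺ = {A, G}; {A, C}⁺ = {A, C} — none reach the full schema.
{A, F, H}⁺: AFH→BC adds B, C; CH→ADE adds D, E; ACE→GH adds G → {A, B, C, D, E, F, G, H}. Minimal: {F, H}⁺ = {F, H}; {A, H}⁺ = {A, H}; {A, F}⁺ = {A, F} — none reach the full schema.
{F, G, H}⁺: GH→ABD adds A, B, D; AFH→BC adds C; CH→ADE adds E → {A, B, C, D, E, F, G, H}. Minimal: {G, H}⁺ = {A, B, D, G, H}; {F, H}⁺ = {F, H}; {F, G}⁺ = {F, G} — none reach the full schema.
Any other superkey contains one of these as a subset, so there are no further candidate keys.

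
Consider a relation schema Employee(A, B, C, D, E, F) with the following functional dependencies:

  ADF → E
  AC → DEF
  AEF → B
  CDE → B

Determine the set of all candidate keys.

{A, C}

Attributes A, C never appear on any right-hand side, so every candidate key must contain {A, C}.
{A, C}⁺ = {A, B, C, D, E, F}, which is all of the schema, so {A, C} is the only candidate key.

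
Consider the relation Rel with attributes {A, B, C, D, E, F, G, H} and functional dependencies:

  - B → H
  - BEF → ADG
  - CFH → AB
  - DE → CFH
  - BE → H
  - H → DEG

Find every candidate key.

{B}⁺: B→H adds H; H→DEG adds D, E, G; DE→CFH adds C, F; BEF→ADG adds A → {A, B, C, D, E, F, G, H}.
{H}⁺: H→DEG adds D, E, G; DE→CFH adds C, F; CFH→AB adds A, B → {A, B, C, D, E, F, G, H}.
{D, E}⁺: DE→CFH adds C, F, H; H→DEG adds G; CFH→AB adds A, B → {A, B, C, D, E, F, G, H}. Minimal: {E}⁺ = {E}; {D}⁺ = {D} — none reach the full schema.
Any other superkey contains one of these as a subset, so there are no further candidate keys.

B, H, DE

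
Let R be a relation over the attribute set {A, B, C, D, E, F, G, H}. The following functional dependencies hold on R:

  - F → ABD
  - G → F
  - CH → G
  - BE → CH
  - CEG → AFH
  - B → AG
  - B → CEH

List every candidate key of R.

{B}⁺: B→AG adds A, G; B→CEH adds C, E, H; G→F adds F; F→ABD adds D → {A, B, C, D, E, F, G, H}.
{F}⁺: F→ABD adds A, B, D; B→AG adds G; B→CEH adds C, E, H → {A, B, C, D, E, F, G, H}.
{G}⁺: G→F adds F; F→ABD adds A, B, D; B→CEH adds C, E, H → {A, B, C, D, E, F, G, H}.
{C, H}⁺: CH→G adds G; G→F adds F; F→ABD adds A, B, D; B→CEH adds E → {A, B, C, D, E, F, G, H}.
Any other superkey contains one of these as a subset, so there are no further candidate keys.

B, F, G, CH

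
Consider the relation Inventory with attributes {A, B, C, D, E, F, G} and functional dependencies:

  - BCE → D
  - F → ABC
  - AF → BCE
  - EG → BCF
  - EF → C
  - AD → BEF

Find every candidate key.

Attribute G never appears on the right-hand side of any dependency, so G must belong to every candidate key.
{G}⁺ = {G}, which is not all of the schema, so we must add further attributes.
{E, G}⁺: EG→BCF adds B, C, F; BCE→D adds D; F→ABC adds A → {A, B, C, D, E, F, G}. Minimal: {G}⁺ = {G}; {E}⁺ = {E} — none reach the full schema.
{F, G}⁺: F→ABC adds A, B, C; AF→BCE adds E; BCE→D adds D → {A, B, C, D, E, F, G}. Minimal: {G}⁺ = {G}; {F}⁺ = {A, B, C, D, E, F} — none reach the full schema.
{A, D, G}⁺: AD→BEF adds B, E, F; F→ABC adds C → {A, B, C, D, E, F, G}. Minimal: {D, G}⁺ = {D, G}; {A, G}⁺ = {A, G}; {A, D}⁺ = {A, B, C, D, E, F} — none reach the full schema.

EG, FG, ADG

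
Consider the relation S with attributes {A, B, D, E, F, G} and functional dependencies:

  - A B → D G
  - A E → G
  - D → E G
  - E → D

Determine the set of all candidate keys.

Attributes A, B, F never appear on any right-hand side, so every candidate key must contain {A, B, F}.
{A, B, F}⁺ = {A, B, D, E, F, G}, which is all of the schema, so {A, B, F} is the only candidate key.

{A, B, F}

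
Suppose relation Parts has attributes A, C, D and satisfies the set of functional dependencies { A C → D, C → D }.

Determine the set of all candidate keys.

Attributes A, C never appear on any right-hand side, so every candidate key must contain {A, C}.
{A, C}⁺ = {A, C, D}, which is all of the schema, so {A, C} is the only candidate key.

(A, C)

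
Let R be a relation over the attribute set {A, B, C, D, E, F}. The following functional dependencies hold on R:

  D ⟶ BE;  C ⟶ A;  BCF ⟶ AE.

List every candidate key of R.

(C, D, F)

Attributes C, D, F never appear on any right-hand side, so every candidate key must contain {C, D, F}.
{C, D, F}⁺ = {A, B, C, D, E, F}, which is all of the schema, so {C, D, F} is the only candidate key.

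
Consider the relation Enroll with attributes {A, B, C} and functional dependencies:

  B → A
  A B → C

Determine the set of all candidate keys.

B

Attribute B never appears on the right-hand side of any dependency, so B must belong to every candidate key.
{B}⁺ = {A, B, C}, which is all of the schema, so {B} is the only candidate key.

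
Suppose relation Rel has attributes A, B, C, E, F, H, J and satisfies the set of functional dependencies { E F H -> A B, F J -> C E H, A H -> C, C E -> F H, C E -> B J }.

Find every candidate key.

{C, E}⁺: CE→FH adds F, H; CE→BJ adds B, J; EFH→AB adds A → {A, B, C, E, F, H, J}. Minimal: {E}⁺ = {E}; {C}⁺ = {C} — none reach the full schema.
{F, J}⁺: FJ→CEH adds C, E, H; CE→BJ adds B; EFH→AB adds A → {A, B, C, E, F, H, J}. Minimal: {J}⁺ = {J}; {F}⁺ = {F} — none reach the full schema.
{A, E, H}⁺: AH→C adds C; CE→FH adds F; CE→BJ adds B, J → {A, B, C, E, F, H, J}. Minimal: {E, H}⁺ = {E, H}; {A, H}⁺ = {A, C, H}; {A, E}⁺ = {A, E} — none reach the full schema.
{E, F, H}⁺: EFH→AB adds A, B; AH→C adds C; CE→BJ adds J → {A, B, C, E, F, H, J}. Minimal: {F, H}⁺ = {F, H}; {E, H}⁺ = {E, H}; {E, F}⁺ = {E, F} — none reach the full schema.

{C, E}, {F, J}, {A, E, H}, {E, F, H}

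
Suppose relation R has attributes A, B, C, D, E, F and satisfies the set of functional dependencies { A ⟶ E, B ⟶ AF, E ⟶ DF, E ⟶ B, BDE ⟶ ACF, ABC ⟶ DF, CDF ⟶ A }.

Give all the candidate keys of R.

{A}⁺: A→E adds E; E→DF adds D, F; E→B adds B; BDE→ACF adds C → {A, B, C, D, E, F}.
{B}⁺: B→AF adds A, F; A→E adds E; E→DF adds D; BDE→ACF adds C → {A, B, C, D, E, F}.
{E}⁺: E→DF adds D, F; E→B adds B; BDE→ACF adds A, C → {A, B, C, D, E, F}.
{C, D, F}⁺: CDF→A adds A; A→E adds E; E→B adds B → {A, B, C, D, E, F}. Minimal: {D, F}⁺ = {D, F}; {C, F}⁺ = {C, F}; {C, D}⁺ = {C, D} — none reach the full schema.

{A}, {B}, {E}, {C, D, F}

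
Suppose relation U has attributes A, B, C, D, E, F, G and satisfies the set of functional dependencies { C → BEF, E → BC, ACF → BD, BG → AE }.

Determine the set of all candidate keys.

{B, G}; {C, G}; {E, G}

Attribute G never appears on the right-hand side of any dependency, so G must belong to every candidate key.
{G}⁺ = {G}, which is not all of the schema, so we must add further attributes.
{B, G}⁺: BG→AE adds A, E; E→BC adds C; C→BEF adds F; ACF→BD adds D → {A, B, C, D, E, F, G}. Minimal: {G}⁺ = {G}; {B}⁺ = {B} — none reach the full schema.
{C, G}⁺: C→BEF adds B, E, F; BG→AE adds A; ACF→BD adds D → {A, B, C, D, E, F, G}. Minimal: {G}⁺ = {G}; {C}⁺ = {B, C, E, F} — none reach the full schema.
{E, G}⁺: E→BC adds B, C; BG→AE adds A; C→BEF adds F; ACF→BD adds D → {A, B, C, D, E, F, G}. Minimal: {G}⁺ = {G}; {E}⁺ = {B, C, E, F} — none reach the full schema.
Any other superkey contains one of these as a subset, so there are no further candidate keys.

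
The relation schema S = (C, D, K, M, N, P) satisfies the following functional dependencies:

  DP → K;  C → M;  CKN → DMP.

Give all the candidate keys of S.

CKN, CDNP

{C, K, N}⁺: C→M adds M; CKN→DMP adds D, P → {C, D, K, M, N, P}. Minimal: {K, N}⁺ = {K, N}; {C, N}⁺ = {C, M, N}; {C, K}⁺ = {C, K, M} — none reach the full schema.
{C, D, N, P}⁺: DP→K adds K; C→M adds M → {C, D, K, M, N, P}. Minimal: {D, N, P}⁺ = {D, K, N, P}; {C, N, P}⁺ = {C, M, N, P}; {C, D, P}⁺ = {C, D, K, M, P}; … — none reach the full schema.
Any other superkey contains one of these as a subset, so there are no further candidate keys.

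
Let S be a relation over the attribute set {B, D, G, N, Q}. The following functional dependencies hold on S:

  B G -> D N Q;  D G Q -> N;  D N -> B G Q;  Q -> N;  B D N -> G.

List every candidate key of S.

{B, G}; {D, N}; {D, Q}

{B, G}⁺: BG→DNQ adds D, N, Q → {B, D, G, N, Q}.
{D, N}⁺: DN→BGQ adds B, G, Q → {B, D, G, N, Q}.
{D, Q}⁺: Q→N adds N; DN→BGQ adds B, G → {B, D, G, N, Q}.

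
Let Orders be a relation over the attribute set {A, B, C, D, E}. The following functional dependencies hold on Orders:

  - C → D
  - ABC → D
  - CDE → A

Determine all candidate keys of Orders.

(B, C, E)

Attributes B, C, E never appear on any right-hand side, so every candidate key must contain {B, C, E}.
{B, C, E}⁺ = {A, B, C, D, E}, which is all of the schema, so {B, C, E} is the only candidate key.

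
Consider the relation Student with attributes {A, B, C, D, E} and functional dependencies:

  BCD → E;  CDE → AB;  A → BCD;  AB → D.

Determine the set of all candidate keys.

{A}⁺: A→BCD adds B, C, D; BCD→E adds E → {A, B, C, D, E}.
{B, C, D}⁺: BCD→E adds E; CDE→AB adds A → {A, B, C, D, E}. Minimal: {C, D}⁺ = {C, D}; {B, D}⁺ = {B, D}; {B, C}⁺ = {B, C} — none reach the full schema.
{C, D, E}⁺: CDE→AB adds A, B → {A, B, C, D, E}. Minimal: {D, E}⁺ = {D, E}; {C, E}⁺ = {C, E}; {C, D}⁺ = {C, D} — none reach the full schema.

(A); (B, C, D); (C, D, E)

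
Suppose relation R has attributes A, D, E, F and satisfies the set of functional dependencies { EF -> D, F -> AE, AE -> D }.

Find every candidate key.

{F}⁺: F→AE adds A, E; AE→D adds D → {A, D, E, F}.
No other minimal superkey exists.

{F}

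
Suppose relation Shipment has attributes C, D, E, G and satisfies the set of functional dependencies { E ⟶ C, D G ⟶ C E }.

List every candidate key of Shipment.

(D, G)

Attributes D, G never appear on any right-hand side, so every candidate key must contain {D, G}.
{D, G}⁺ = {C, D, E, G}, which is all of the schema, so {D, G} is the only candidate key.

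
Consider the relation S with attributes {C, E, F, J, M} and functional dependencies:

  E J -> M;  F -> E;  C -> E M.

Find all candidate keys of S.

Attributes C, F, J never appear on any right-hand side, so every candidate key must contain {C, F, J}.
{C, F, J}⁺ = {C, E, F, J, M}, which is all of the schema, so {C, F, J} is the only candidate key.

(C, F, J)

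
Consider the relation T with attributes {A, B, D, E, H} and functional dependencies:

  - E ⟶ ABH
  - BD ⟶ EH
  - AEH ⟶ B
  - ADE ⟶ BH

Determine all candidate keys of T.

Attribute D never appears on the right-hand side of any dependency, so D must belong to every candidate key.
{D}⁺ = {D}, which is not all of the schema, so we must add further attributes.
{B, D}⁺: BD→EH adds E, H; E→ABH adds A → {A, B, D, E, H}.
{D, E}⁺: E→ABH adds A, B, H → {A, B, D, E, H}.

BD; DE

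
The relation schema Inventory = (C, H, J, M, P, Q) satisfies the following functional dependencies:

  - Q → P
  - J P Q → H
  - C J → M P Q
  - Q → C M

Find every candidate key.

Attribute J never appears on the right-hand side of any dependency, so J must belong to every candidate key.
{J}⁺ = {J}, which is not all of the schema, so we must add further attributes.
{C, J}⁺: CJ→MPQ adds M, P, Q; JPQ→H adds H → {C, H, J, M, P, Q}. Minimal: {J}⁺ = {J}; {C}⁺ = {C} — none reach the full schema.
{J, Q}⁺: Q→P adds P; JPQ→H adds H; Q→CM adds C, M → {C, H, J, M, P, Q}. Minimal: {Q}⁺ = {C, M, P, Q}; {J}⁺ = {J} — none reach the full schema.
Any other superkey contains one of these as a subset, so there are no further candidate keys.

(C, J), (J, Q)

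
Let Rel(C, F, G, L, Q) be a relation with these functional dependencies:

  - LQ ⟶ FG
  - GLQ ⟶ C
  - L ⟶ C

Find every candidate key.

LQ

{L, Q}⁺: LQ→FG adds F, G; GLQ→C adds C → {C, F, G, L, Q}.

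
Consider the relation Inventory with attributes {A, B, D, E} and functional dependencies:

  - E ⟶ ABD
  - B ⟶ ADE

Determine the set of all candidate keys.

B; E

{B}⁺: B→ADE adds A, D, E → {A, B, D, E}.
{E}⁺: E→ABD adds A, B, D → {A, B, D, E}.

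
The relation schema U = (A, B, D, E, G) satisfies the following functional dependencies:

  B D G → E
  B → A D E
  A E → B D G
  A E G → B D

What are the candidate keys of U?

(B), (A, E)

{B}⁺: B→ADE adds A, D, E; AE→BDG adds G → {A, B, D, E, G}.
{A, E}⁺: AE→BDG adds B, D, G → {A, B, D, E, G}.
Any other superkey contains one of these as a subset, so there are no further candidate keys.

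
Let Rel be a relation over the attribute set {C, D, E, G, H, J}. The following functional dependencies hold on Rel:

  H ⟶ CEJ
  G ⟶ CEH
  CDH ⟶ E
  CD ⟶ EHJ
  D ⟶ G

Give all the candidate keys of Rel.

Attribute D never appears on the right-hand side of any dependency, so D must belong to every candidate key.
{D}⁺ = {C, D, E, G, H, J}, which is all of the schema, so {D} is the only candidate key.

{D}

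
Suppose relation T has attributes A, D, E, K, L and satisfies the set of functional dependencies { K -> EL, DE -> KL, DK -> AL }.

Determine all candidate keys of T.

Attribute D never appears on the right-hand side of any dependency, so D must belong to every candidate key.
{D}⁺ = {D}, which is not all of the schema, so we must add further attributes.
{D, E}⁺: DE→KL adds K, L; DK→AL adds A → {A, D, E, K, L}. Minimal: {E}⁺ = {E}; {D}⁺ = {D} — none reach the full schema.
{D, K}⁺: K→EL adds E, L; DK→AL adds A → {A, D, E, K, L}. Minimal: {K}⁺ = {E, K, L}; {D}⁺ = {D} — none reach the full schema.
Any other superkey contains one of these as a subset, so there are no further candidate keys.

DE, DK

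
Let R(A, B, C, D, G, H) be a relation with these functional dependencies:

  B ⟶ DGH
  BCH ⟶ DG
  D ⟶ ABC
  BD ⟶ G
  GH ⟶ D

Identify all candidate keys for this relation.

{B}⁺: B→DGH adds D, G, H; D→ABC adds A, C → {A, B, C, D, G, H}.
{D}⁺: D→ABC adds A, B, C; BD→G adds G; B→DGH adds H → {A, B, C, D, G, H}.
{G, H}⁺: GH→D adds D; D→ABC adds A, B, C → {A, B, C, D, G, H}. Minimal: {H}⁺ = {H}; {G}⁺ = {G} — none reach the full schema.
Any other superkey contains one of these as a subset, so there are no further candidate keys.

{B}; {D}; {G, H}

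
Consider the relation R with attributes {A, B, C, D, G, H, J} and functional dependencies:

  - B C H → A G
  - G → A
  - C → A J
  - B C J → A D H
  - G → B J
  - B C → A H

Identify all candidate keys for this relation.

{B, C}; {C, G}

Attribute C never appears on the right-hand side of any dependency, so C must belong to every candidate key.
{C}⁺ = {A, C, J}, which is not all of the schema, so we must add further attributes.
{B, C}⁺: C→AJ adds A, J; BCJ→ADH adds D, H; BCH→AG adds G → {A, B, C, D, G, H, J}. Minimal: {C}⁺ = {A, C, J}; {B}⁺ = {B} — none reach the full schema.
{C, G}⁺: G→A adds A; C→AJ adds J; G→BJ adds B; BC→AH adds H; BCJ→ADH adds D → {A, B, C, D, G, H, J}. Minimal: {G}⁺ = {A, B, G, J}; {C}⁺ = {A, C, J} — none reach the full schema.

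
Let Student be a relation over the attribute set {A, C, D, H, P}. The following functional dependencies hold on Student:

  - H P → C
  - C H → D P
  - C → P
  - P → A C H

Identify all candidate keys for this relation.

{C}⁺: C→P adds P; P→ACH adds A, H; CH→DP adds D → {A, C, D, H, P}.
{P}⁺: P→ACH adds A, C, H; CH→DP adds D → {A, C, D, H, P}.
Any other superkey contains one of these as a subset, so there are no further candidate keys.

(C), (P)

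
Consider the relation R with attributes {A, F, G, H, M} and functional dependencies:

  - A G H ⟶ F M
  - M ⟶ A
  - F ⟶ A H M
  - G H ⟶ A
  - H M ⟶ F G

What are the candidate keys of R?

(F); (G, H); (H, M)

{F}⁺: F→AHM adds A, H, M; HM→FG adds G → {A, F, G, H, M}.
{G, H}⁺: GH→A adds A; AGH→FM adds F, M → {A, F, G, H, M}.
{H, M}⁺: M→A adds A; HM→FG adds F, G → {A, F, G, H, M}.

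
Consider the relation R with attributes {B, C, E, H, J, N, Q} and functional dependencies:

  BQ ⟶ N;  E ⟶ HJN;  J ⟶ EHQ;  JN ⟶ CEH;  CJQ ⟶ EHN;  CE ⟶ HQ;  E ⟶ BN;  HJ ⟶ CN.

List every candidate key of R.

(E), (J)

{E}⁺: E→HJN adds H, J, N; J→EHQ adds Q; JN→CEH adds C; E→BN adds B → {B, C, E, H, J, N, Q}.
{J}⁺: J→EHQ adds E, H, Q; E→BN adds B, N; HJ→CN adds C → {B, C, E, H, J, N, Q}.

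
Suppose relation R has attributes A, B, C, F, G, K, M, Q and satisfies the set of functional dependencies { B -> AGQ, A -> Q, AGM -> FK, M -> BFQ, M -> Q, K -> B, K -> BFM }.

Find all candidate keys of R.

{C, K}⁺: K→B adds B; K→BFM adds F, M; B→AGQ adds A, G, Q → {A, B, C, F, G, K, M, Q}. Minimal: {K}⁺ = {A, B, F, G, K, M, Q}; {C}⁺ = {C} — none reach the full schema.
{C, M}⁺: M→BFQ adds B, F, Q; B→AGQ adds A, G; AGM→FK adds K → {A, B, C, F, G, K, M, Q}. Minimal: {M}⁺ = {A, B, F, G, K, M, Q}; {C}⁺ = {C} — none reach the full schema.

{C, K}, {C, M}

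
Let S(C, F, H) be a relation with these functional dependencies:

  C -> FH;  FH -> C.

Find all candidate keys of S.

C, FH

{C}⁺: C→FH adds F, H → {C, F, H}.
{F, H}⁺: FH→C adds C → {C, F, H}. Minimal: {H}⁺ = {H}; {F}⁺ = {F} — none reach the full schema.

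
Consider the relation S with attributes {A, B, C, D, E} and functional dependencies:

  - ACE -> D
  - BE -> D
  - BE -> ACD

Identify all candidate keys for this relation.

BE

Attributes B, E never appear on any right-hand side, so every candidate key must contain {B, E}.
{B, E}⁺ = {A, B, C, D, E}, which is all of the schema, so {B, E} is the only candidate key.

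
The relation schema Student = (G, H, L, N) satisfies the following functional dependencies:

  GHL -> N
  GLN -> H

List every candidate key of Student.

(G, H, L), (G, L, N)

Attributes G, L never appear on any right-hand side, so every candidate key must contain {G, L}.
{G, L}⁺ = {G, L}, which is not all of the schema, so we must add further attributes.
{G, H, L}⁺: GHL→N adds N → {G, H, L, N}. Minimal: {H, L}⁺ = {H, L}; {G, L}⁺ = {G, L}; {G, H}⁺ = {G, H} — none reach the full schema.
{G, L, N}⁺: GLN→H adds H → {G, H, L, N}. Minimal: {L, N}⁺ = {L, N}; {G, N}⁺ = {G, N}; {G, L}⁺ = {G, L} — none reach the full schema.
Any other superkey contains one of these as a subset, so there are no further candidate keys.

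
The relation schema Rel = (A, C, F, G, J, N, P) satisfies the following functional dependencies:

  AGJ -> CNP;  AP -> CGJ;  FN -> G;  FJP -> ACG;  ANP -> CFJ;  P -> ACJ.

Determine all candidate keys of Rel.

{P}⁺: P→ACJ adds A, C, J; AP→CGJ adds G; AGJ→CNP adds N; ANP→CFJ adds F → {A, C, F, G, J, N, P}.
{A, G, J}⁺: AGJ→CNP adds C, N, P; ANP→CFJ adds F → {A, C, F, G, J, N, P}. Minimal: {G, J}⁺ = {G, J}; {A, J}⁺ = {A, J}; {A, G}⁺ = {A, G} — none reach the full schema.
{A, F, J, N}⁺: FN→G adds G; AGJ→CNP adds C, P → {A, C, F, G, J, N, P}. Minimal: {F, J, N}⁺ = {F, G, J, N}; {A, J, N}⁺ = {A, J, N}; {A, F, N}⁺ = {A, F, G, N}; … — none reach the full schema.

P; AGJ; AFJN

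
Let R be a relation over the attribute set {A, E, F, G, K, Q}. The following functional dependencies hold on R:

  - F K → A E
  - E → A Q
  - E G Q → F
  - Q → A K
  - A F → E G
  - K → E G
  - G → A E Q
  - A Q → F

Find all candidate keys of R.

{E}⁺: E→AQ adds A, Q; Q→AK adds K; K→EG adds G; AQ→F adds F → {A, E, F, G, K, Q}.
{G}⁺: G→AEQ adds A, E, Q; AQ→F adds F; Q→AK adds K → {A, E, F, G, K, Q}.
{K}⁺: K→EG adds E, G; G→AEQ adds A, Q; AQ→F adds F → {A, E, F, G, K, Q}.
{Q}⁺: Q→AK adds A, K; K→EG adds E, G; AQ→F adds F → {A, E, F, G, K, Q}.
{A, F}⁺: AF→EG adds E, G; G→AEQ adds Q; Q→AK adds K → {A, E, F, G, K, Q}. Minimal: {F}⁺ = {F}; {A}⁺ = {A} — none reach the full schema.
Any other superkey contains one of these as a subset, so there are no further candidate keys.

E; G; K; Q; AF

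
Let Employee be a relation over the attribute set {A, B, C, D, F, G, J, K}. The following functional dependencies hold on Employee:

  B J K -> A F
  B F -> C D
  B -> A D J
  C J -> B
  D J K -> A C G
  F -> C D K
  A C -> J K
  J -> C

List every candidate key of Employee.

{B}⁺: B→ADJ adds A, D, J; J→C adds C; AC→JK adds K; BJK→AF adds F; DJK→ACG adds G → {A, B, C, D, F, G, J, K}.
{J}⁺: J→C adds C; CJ→B adds B; B→ADJ adds A, D; AC→JK adds K; BJK→AF adds F; DJK→ACG adds G → {A, B, C, D, F, G, J, K}.
{A, C}⁺: AC→JK adds J, K; CJ→B adds B; BJK→AF adds F; BF→CD adds D; DJK→ACG adds G → {A, B, C, D, F, G, J, K}. Minimal: {C}⁺ = {C}; {A}⁺ = {A} — none reach the full schema.
{A, F}⁺: F→CDK adds C, D, K; AC→JK adds J; CJ→B adds B; DJK→ACG adds G → {A, B, C, D, F, G, J, K}. Minimal: {F}⁺ = {C, D, F, K}; {A}⁺ = {A} — none reach the full schema.
Any other superkey contains one of these as a subset, so there are no further candidate keys.

{B}; {J}; {A, C}; {A, F}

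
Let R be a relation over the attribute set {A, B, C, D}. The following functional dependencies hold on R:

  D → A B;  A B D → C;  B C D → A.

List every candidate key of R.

{D}

Attribute D never appears on the right-hand side of any dependency, so D must belong to every candidate key.
{D}⁺ = {A, B, C, D}, which is all of the schema, so {D} is the only candidate key.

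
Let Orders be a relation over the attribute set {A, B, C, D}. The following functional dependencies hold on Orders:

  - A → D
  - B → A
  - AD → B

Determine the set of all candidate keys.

{A, C}, {B, C}

{A, C}⁺: A→D adds D; AD→B adds B → {A, B, C, D}. Minimal: {C}⁺ = {C}; {A}⁺ = {A, B, D} — none reach the full schema.
{B, C}⁺: B→A adds A; A→D adds D → {A, B, C, D}. Minimal: {C}⁺ = {C}; {B}⁺ = {A, B, D} — none reach the full schema.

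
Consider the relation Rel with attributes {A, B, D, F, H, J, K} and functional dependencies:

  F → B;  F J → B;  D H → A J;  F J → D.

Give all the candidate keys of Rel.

Attributes F, H, K never appear on any right-hand side, so every candidate key must contain {F, H, K}.
{F, H, K}⁺ = {B, F, H, K}, which is not all of the schema, so we must add further attributes.
{D, F, H, K}⁺: F→B adds B; DH→AJ adds A, J → {A, B, D, F, H, J, K}.
{F, H, J, K}⁺: F→B adds B; FJ→D adds D; DH→AJ adds A → {A, B, D, F, H, J, K}.
Any other superkey contains one of these as a subset, so there are no further candidate keys.

{D, F, H, K}, {F, H, J, K}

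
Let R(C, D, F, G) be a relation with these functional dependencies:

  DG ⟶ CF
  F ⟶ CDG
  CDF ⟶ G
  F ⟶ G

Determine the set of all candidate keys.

{F}⁺: F→CDG adds C, D, G → {C, D, F, G}.
{D, G}⁺: DG→CF adds C, F → {C, D, F, G}. Minimal: {G}⁺ = {G}; {D}⁺ = {D} — none reach the full schema.

(F), (D, G)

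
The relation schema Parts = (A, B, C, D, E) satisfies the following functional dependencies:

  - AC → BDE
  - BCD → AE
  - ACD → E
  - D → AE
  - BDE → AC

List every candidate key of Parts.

{A, C}⁺: AC→BDE adds B, D, E → {A, B, C, D, E}. Minimal: {C}⁺ = {C}; {A}⁺ = {A} — none reach the full schema.
{B, D}⁺: D→AE adds A, E; BDE→AC adds C → {A, B, C, D, E}. Minimal: {D}⁺ = {A, D, E}; {B}⁺ = {B} — none reach the full schema.
{C, D}⁺: D→AE adds A, E; AC→BDE adds B → {A, B, C, D, E}. Minimal: {D}⁺ = {A, D, E}; {C}⁺ = {C} — none reach the full schema.

{A, C}, {B, D}, {C, D}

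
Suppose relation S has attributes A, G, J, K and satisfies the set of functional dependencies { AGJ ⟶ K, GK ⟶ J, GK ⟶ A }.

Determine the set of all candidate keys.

Attribute G never appears on the right-hand side of any dependency, so G must belong to every candidate key.
{G}⁺ = {G}, which is not all of the schema, so we must add further attributes.
{G, K}⁺: GK→J adds J; GK→A adds A → {A, G, J, K}. Minimal: {K}⁺ = {K}; {G}⁺ = {G} — none reach the full schema.
{A, G, J}⁺: AGJ→K adds K → {A, G, J, K}. Minimal: {G, J}⁺ = {G, J}; {A, J}⁺ = {A, J}; {A, G}⁺ = {A, G} — none reach the full schema.
Any other superkey contains one of these as a subset, so there are no further candidate keys.

{G, K}, {A, G, J}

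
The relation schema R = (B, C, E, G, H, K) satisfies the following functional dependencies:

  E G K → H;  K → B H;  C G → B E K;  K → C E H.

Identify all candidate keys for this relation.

{C, G}, {G, K}

Attribute G never appears on the right-hand side of any dependency, so G must belong to every candidate key.
{G}⁺ = {G}, which is not all of the schema, so we must add further attributes.
{C, G}⁺: CG→BEK adds B, E, K; K→CEH adds H → {B, C, E, G, H, K}. Minimal: {G}⁺ = {G}; {C}⁺ = {C} — none reach the full schema.
{G, K}⁺: K→BH adds B, H; K→CEH adds C, E → {B, C, E, G, H, K}. Minimal: {K}⁺ = {B, C, E, H, K}; {G}⁺ = {G} — none reach the full schema.
Any other superkey contains one of these as a subset, so there are no further candidate keys.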